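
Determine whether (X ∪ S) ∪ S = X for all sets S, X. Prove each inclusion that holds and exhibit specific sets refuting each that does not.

(⟹) This inclusion fails. Take S = {1}, X = ∅; then 1 ∈ (X ∪ S) ∪ S but 1 ∉ X.

(⟸) Let x ∈ X. Then either x ∈ X and x ∉ S; or x ∈ S ∩ X. In each case x ∈ (X ∪ S) ∪ S, so X ⊆ (X ∪ S) ∪ S.

Only the reverse inclusion holds.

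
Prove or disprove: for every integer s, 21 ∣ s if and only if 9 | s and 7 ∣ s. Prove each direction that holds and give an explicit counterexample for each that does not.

Not equivalent: only (⇐) holds.

[⇒] This fails: take s = 21. Certainly 21 ∣ 21, but 9 ∤ 21.

[⇐] Suppose 9 ∣ s and 7 ∣ s. Any common multiple of 9 and 7 is a multiple of their lcm; here gcd(9, 7) = 1, so lcm(9, 7) = 9·7 = 63, so 63 ∣ s. Since 21 ∣ 63, it follows that 21 ∣ s.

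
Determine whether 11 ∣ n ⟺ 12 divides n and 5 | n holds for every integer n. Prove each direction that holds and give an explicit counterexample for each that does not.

(⟹) This fails: take n = 11. Certainly 11 ∣ 11, but 12 ∤ 11.

(⟸) This fails: take n = 60. Both 12 ∣ 60 and 5 ∣ 60, yet 60 is not a multiple of 11 (since 60 = 5·11 + 5), so 11 ∤ 60.

Neither implication holds.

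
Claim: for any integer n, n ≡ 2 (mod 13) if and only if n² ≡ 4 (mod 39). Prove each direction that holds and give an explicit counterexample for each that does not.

Neither implication holds.

(→) This fails: take n = 15. Then 15 ≡ 2 (mod 13), but 15² = 225 ≡ 30 (mod 39), not 4.

(←) This fails: take n = 11. Then 11² = 121 ≡ 4 (mod 39), yet 11 ≡ 11 (mod 13), not 2.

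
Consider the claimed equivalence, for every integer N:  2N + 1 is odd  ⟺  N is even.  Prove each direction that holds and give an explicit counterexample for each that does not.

Not equivalent: only (⇐) holds.

(→) This fails: take N = 3. Then 2N + 1 = 7, which is odd, yet N = 3 is odd, not even.

(←) Suppose N is even. Since 2 is even, 2N is even for every N, so 2N + 1 has the same parity as 1, which is odd. Hence 2N + 1 is odd.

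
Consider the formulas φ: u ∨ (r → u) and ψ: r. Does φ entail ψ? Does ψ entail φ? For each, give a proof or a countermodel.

(⇒) This fails. Under r = F, u = F, the left side is true but the right side is false.

(⇐) This fails. Under r = T, u = F, the left side is false but the right side is true.

Neither direction holds.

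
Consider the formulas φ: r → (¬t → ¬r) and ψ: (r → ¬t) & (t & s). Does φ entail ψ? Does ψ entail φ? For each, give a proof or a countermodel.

The forward direction fails; the converse holds.

Converse. Assume the antecedent. If r is true, the antecedent cannot hold. If r is false, r → (¬t → ¬r) reduces to true regardless of the other variables. Either way r → (¬t → ¬r) holds.

Forward direction. This fails. Under r = F, t = F, s = F, the left side is true but the right side is false.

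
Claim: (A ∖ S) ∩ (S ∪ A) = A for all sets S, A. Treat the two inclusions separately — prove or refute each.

Only the forward inclusion holds.

(⟹) Let x ∈ (A ∖ S) ∩ (S ∪ A). Then x ∈ A and x ∉ S, from which x ∈ A.

(⟸) This inclusion fails. Take S = {1}, A = {1}; then 1 ∈ A but 1 ∉ (A ∖ S) ∩ (S ∪ A).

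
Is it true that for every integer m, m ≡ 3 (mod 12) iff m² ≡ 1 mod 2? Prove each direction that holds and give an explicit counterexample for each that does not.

Forward direction. Suppose m ≡ 3 (mod 12). Then m² ≡ 3² = 9 (mod 12), and since 2 ∣ 12, also m² ≡ 1 (mod 2).

Converse. This fails: take m = 1. Then 1² = 1 ≡ 1 (mod 2), yet 1 ≡ 1 (mod 12), not 3.

Not equivalent: only (⇒) holds.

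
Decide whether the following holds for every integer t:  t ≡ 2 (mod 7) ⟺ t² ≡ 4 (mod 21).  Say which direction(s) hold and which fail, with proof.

(⇒) This fails: take t = 9. Then 9 ≡ 2 (mod 7), but 9² = 81 ≡ 18 (mod 21), not 4.

(⇐) This fails: take t = 5. Then 5² = 25 ≡ 4 (mod 21), yet 5 ≡ 5 (mod 7), not 2.

(⇒) fails and (⇐) fails.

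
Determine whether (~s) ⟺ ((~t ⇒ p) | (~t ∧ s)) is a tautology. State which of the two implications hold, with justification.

Neither direction holds.

(⇒) This fails. Under p = F, t = F, s = F, the left side is true but the right side is false.

(⇐) This fails. Under p = F, t = F, s = T, the left side is false but the right side is true.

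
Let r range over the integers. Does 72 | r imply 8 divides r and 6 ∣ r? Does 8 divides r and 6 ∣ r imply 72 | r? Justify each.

(⇒) holds; (⇐) fails.

(⟹) If 72 ∣ r, write r = 72q. Since 72 = 9·8, r = 8·(9q), so 8 ∣ r; and since 72 = 12·6, r = 6·(12q), so 6 ∣ r.

(⟸) This fails: take r = 24. Both 8 ∣ 24 and 6 ∣ 24, yet 24 is not a multiple of 72 (since 24 = 0·72 + 24), so 72 ∤ 24.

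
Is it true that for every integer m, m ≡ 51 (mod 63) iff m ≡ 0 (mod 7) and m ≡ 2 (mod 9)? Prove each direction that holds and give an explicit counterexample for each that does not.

Forward direction. This fails: m = 51 gives 51 ≡ 51 (mod 63) but 51 ≡ 2 (mod 7), so the conjunction on the right does not hold.

Converse. This fails: m = 56 satisfies both congruences on the right (56 ≡ 0 mod 7 and 56 ≡ 2 mod 9) yet 56 ≡ 56 (mod 63), not 51.

Neither direction holds.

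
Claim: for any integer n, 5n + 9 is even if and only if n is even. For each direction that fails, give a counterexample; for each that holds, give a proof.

Forward direction. This fails: n = 3 gives 5n + 9 = 24, which is even, but 3 is odd, not even.

Converse. This also fails: n = 4 is even, but 5n + 9 = 29 is odd, not even.

(⇒) fails and (⇐) fails.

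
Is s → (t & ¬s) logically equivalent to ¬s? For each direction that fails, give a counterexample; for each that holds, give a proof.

(⇒) Assume the antecedent. If t is true, the antecedent forces (t = T, s = F), and ¬s holds there. If t is false, the antecedent forces (t = F, s = F), and ¬s holds there. Either way ¬s holds.

(⇐) Assume the antecedent. If t is true, the antecedent forces (t = T, s = F), and s → (t & ¬s) holds there. If t is false, the antecedent forces (t = F, s = F), and s → (t & ¬s) holds there. Either way s → (t & ¬s) holds.

Both implications hold.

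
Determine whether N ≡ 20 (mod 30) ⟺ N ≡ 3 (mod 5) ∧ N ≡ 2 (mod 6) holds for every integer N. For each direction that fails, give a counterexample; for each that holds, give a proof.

(⟹) This fails: N = 20 gives 20 ≡ 20 (mod 30) but 20 ≡ 0 (mod 5), so the conjunction on the right does not hold.

(⟸) This fails: N = 8 satisfies both congruences on the right (8 ≡ 3 mod 5 and 8 ≡ 2 mod 6) yet 8 ≡ 8 (mod 30), not 20.

Neither implication holds.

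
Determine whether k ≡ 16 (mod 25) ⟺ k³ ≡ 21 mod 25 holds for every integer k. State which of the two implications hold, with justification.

(⟹) Suppose k ≡ 16 (mod 25). Write k = 25j + 16. Then (25j + 16)³ = 15625j³ + 30000j² + 19200j + 4096 = 25(625j³ + 1200j² + 768j + 163) + 21, so k³ ≡ 21 (mod 25).

(⟸) Conversely, suppose k³ ≡ 21 (mod 25). The only residue r in {0, …, 24} with r³ ≡ 21 (mod 25) is r = 16, so k ≡ 16 (mod 25).

Both directions hold; the statement is true.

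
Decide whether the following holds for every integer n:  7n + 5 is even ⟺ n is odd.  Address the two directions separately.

(→) Suppose 7n + 5 is even. Since 7 is odd, 7n and n have the same parity, so 7n + 5 ≡ n + 5 (mod 2). As 5 is odd, 7n + 5 is even exactly when n is odd. Thus n is odd.

(←) Conversely, suppose n is odd; write n = 2j + 1. Then 7n + 5 = 7·(2j + 1) + 5 = 2·7j + 12, which is even.

Both implications hold.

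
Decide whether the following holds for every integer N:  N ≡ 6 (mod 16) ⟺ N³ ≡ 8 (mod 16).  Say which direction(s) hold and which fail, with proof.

Only the forward implication holds.

[⇐] This fails: take N = 2. Then 2³ = 8 ≡ 8 (mod 16), yet 2 ≡ 2 (mod 16), not 6.

[⇒] Suppose N ≡ 6 (mod 16). Write N = 16j + 6. Then (16j + 6)³ = 4096j³ + 4608j² + 1728j + 216 = 16(256j³ + 288j² + 108j + 13) + 8, so N³ ≡ 8 (mod 16).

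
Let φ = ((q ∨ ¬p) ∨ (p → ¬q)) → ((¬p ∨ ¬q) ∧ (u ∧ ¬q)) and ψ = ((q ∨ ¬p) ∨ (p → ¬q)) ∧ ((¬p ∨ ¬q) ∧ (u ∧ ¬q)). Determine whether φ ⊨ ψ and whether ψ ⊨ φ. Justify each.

Equivalent; both directions hold.

[⇐] Assume the antecedent. If q is true, the antecedent cannot hold. If q is false, the antecedent forces (q = F, p = F, u = T) or (q = F, p = T, u = T), and the consequent holds there. Either way the consequent holds.

[⇒] Assume the antecedent. If q is true, the antecedent cannot hold. If q is false, the antecedent forces (q = F, p = F, u = T) or (q = F, p = T, u = T), and the consequent holds there. Either way the consequent holds.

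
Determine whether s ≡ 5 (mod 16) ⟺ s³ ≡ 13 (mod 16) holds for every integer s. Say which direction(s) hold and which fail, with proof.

(⇒) Suppose s ≡ 5 (mod 16). Write s = 16j + 5. Then (16j + 5)³ = 4096j³ + 3840j² + 1200j + 125 = 16(256j³ + 240j² + 75j + 7) + 13, so s³ ≡ 13 (mod 16).

(⇐) Conversely, suppose s³ ≡ 13 (mod 16). The only residue r in {0, …, 15} with r³ ≡ 13 (mod 16) is r = 5, so s ≡ 5 (mod 16).

Both implications hold.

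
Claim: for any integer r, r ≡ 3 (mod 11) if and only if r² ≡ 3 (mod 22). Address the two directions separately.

[⇒] This fails: take r = 3. Then 3 ≡ 3 (mod 11), but 3² = 9 ≡ 9 (mod 22), not 3.

[⇐] This fails: take r = 5. Then 5² = 25 ≡ 3 (mod 22), yet 5 ≡ 5 (mod 11), not 3.

Neither direction holds.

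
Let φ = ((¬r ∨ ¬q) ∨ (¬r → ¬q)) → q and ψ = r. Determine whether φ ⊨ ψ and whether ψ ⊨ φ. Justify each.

Neither implication holds.

(⇒) This fails. Under r = F, q = T, the left side is true but the right side is false.

(⇐) This fails. Under r = T, q = F, the left side is false but the right side is true.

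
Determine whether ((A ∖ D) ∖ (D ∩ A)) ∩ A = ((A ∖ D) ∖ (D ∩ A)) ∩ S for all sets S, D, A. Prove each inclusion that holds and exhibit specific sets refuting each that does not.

Reverse inclusion. Let x ∈ ((A ∖ D) ∖ (D ∩ A)) ∩ S. Then x ∈ S ∩ A and x ∉ D, from which x ∈ ((A ∖ D) ∖ (D ∩ A)) ∩ A.

Forward inclusion. This inclusion fails. Take S = ∅, D = ∅, A = {1}; then 1 ∈ ((A ∖ D) ∖ (D ∩ A)) ∩ A but 1 ∉ ((A ∖ D) ∖ (D ∩ A)) ∩ S.

The sets are not equal: only the reverse inclusion holds.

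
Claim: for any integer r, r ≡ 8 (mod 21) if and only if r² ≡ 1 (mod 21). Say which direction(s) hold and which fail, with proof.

[⇐] This fails: take r = 1. Then 1² = 1 ≡ 1 (mod 21), yet 1 ≡ 1 (mod 21), not 8.

[⇒] Suppose r ≡ 8 (mod 21). Write r = 21j + 8. Then (21j + 8)² = 441j² + 336j + 64 = 21(21j² + 16j + 3) + 1, so r² ≡ 1 (mod 21).

Only the forward direction holds.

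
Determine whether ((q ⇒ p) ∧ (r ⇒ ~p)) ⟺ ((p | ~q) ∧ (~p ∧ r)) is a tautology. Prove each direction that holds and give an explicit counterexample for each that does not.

Only the reverse direction holds.

[⇒] This fails. Under q = F, p = F, r = F, the left side is true but the right side is false.

[⇐] Assume the antecedent. If q is true, the antecedent cannot hold. If q is false, the antecedent forces (q = F, p = F, r = T), and (q ⇒ p) ∧ (r ⇒ ~p) holds there. Either way (q ⇒ p) ∧ (r ⇒ ~p) holds.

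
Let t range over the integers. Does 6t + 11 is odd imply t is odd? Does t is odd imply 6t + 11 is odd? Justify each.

Only the converse holds.

(⟸) Suppose t is odd. Since 6 is even, 6t is even for every t, so 6t + 11 has the same parity as 11, which is odd. Hence 6t + 11 is odd.

(⟹) This fails: take t = 2. Then 6t + 11 = 23, which is odd, yet t = 2 is even, not odd.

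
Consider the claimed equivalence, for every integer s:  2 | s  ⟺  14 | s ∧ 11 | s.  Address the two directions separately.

Not equivalent: only (⇐) holds.

(⟸) Suppose 14 ∣ s and 11 ∣ s. Any common multiple of 14 and 11 is a multiple of their lcm; here gcd(14, 11) = 1, so lcm(14, 11) = 14·11 = 154, so 154 ∣ s. Since 2 ∣ 154, it follows that 2 ∣ s.

(⟹) This fails: take s = 2. Certainly 2 ∣ 2, but 14 ∤ 2.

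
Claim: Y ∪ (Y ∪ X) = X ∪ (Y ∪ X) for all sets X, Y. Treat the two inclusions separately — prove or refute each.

Both inclusions hold; the sets are equal.

(⊆) Let x ∈ Y ∪ (Y ∪ X). Then either x ∈ X and x ∉ Y; or x ∈ Y and x ∉ X; or x ∈ X ∩ Y. In each case x ∈ X ∪ (Y ∪ X), so Y ∪ (Y ∪ X) ⊆ X ∪ (Y ∪ X).

(⊇) Let x ∈ X ∪ (Y ∪ X). Then either x ∈ X and x ∉ Y; or x ∈ Y and x ∉ X; or x ∈ X ∩ Y. In each case x ∈ Y ∪ (Y ∪ X), so X ∪ (Y ∪ X) ⊆ Y ∪ (Y ∪ X).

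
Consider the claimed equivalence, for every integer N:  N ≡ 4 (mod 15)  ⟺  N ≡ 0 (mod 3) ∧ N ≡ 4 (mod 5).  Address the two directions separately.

Both directions fail.

(⟹) This fails: N = 4 gives 4 ≡ 4 (mod 15) but 4 ≡ 1 (mod 3), so the conjunction on the right does not hold.

(⟸) This fails: N = 9 satisfies both congruences on the right (9 ≡ 0 mod 3 and 9 ≡ 4 mod 5) yet 9 ≡ 9 (mod 15), not 4.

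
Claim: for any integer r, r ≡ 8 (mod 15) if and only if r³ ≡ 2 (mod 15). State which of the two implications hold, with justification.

Forward direction. Suppose r ≡ 8 (mod 15). Write r = 15j + 8. Then (15j + 8)³ = 3375j³ + 5400j² + 2880j + 512 = 15(225j³ + 360j² + 192j + 34) + 2, so r³ ≡ 2 (mod 15).

Converse. Suppose r³ ≡ 2 (mod 15). The only residue r in {0, …, 14} with r³ ≡ 2 (mod 15) is r = 8, so r ≡ 8 (mod 15).

Both directions hold; the statement is true.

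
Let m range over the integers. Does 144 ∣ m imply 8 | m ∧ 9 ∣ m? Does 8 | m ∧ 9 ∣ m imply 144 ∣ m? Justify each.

Only the forward implication holds.

(⟸) This fails: take m = 72. Both 8 ∣ 72 and 9 ∣ 72, yet 72 is not a multiple of 144 (since 72 = 0·144 + 72), so 144 ∤ 72.

(⟹) If 144 ∣ m, write m = 144q. Since 144 = 18·8, m = 8·(18q), so 8 ∣ m; and since 144 = 16·9, m = 9·(16q), so 9 ∣ m.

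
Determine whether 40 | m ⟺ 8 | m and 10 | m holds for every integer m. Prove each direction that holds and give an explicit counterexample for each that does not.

(⟹) If 40 ∣ m, write m = 40q. Since 40 = 5·8, m = 8·(5q), so 8 ∣ m; and since 40 = 4·10, m = 10·(4q), so 10 ∣ m.

(⟸) Suppose 8 ∣ m and 10 ∣ m. Any common multiple of 8 and 10 is a multiple of their lcm; here lcm(8, 10) = 8·10/gcd(8, 10) = 80/2 = 40, so 40 ∣ m.

Both directions hold; the statement is true.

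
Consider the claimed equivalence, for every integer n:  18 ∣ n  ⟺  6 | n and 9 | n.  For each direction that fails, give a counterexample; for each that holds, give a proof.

(⟹) If 18 ∣ n, write n = 18q. Since 18 = 3·6, n = 6·(3q), so 6 ∣ n; and since 18 = 2·9, n = 9·(2q), so 9 ∣ n.

(⟸) Suppose 6 ∣ n and 9 ∣ n. Any common multiple of 6 and 9 is a multiple of their lcm; here lcm(6, 9) = 6·9/gcd(6, 9) = 54/3 = 18, so 18 ∣ n.

Both directions hold.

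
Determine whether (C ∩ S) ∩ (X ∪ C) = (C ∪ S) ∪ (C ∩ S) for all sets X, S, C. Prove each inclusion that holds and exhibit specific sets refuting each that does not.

(⊆) holds; (⊇) fails.

Forward inclusion. Let x ∈ (C ∩ S) ∩ (X ∪ C). Then either x ∈ S ∩ C and x ∉ X; or x ∈ X ∩ S ∩ C. In each case x ∈ (C ∪ S) ∪ (C ∩ S), so (C ∩ S) ∩ (X ∪ C) ⊆ (C ∪ S) ∪ (C ∩ S).

Reverse inclusion. This inclusion fails. Take X = ∅, S = {1}, C = ∅; then 1 ∈ (C ∪ S) ∪ (C ∩ S) but 1 ∉ (C ∩ S) ∩ (X ∪ C).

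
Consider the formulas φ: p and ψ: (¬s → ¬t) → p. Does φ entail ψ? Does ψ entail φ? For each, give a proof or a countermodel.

Forward direction. Assume the antecedent. If p is true, (¬s → ¬t) → p reduces to true regardless of the other variables. If p is false, the antecedent cannot hold. Either way (¬s → ¬t) → p holds.

Converse. This fails. Under p = F, s = F, t = T, the left side is false but the right side is true.

(⇒) holds; (⇐) fails.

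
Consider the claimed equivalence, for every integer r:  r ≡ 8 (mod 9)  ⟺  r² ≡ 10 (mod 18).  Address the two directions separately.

(→) This fails: take r = 17. Then 17 ≡ 8 (mod 9), but 17² = 289 ≡ 1 (mod 18), not 10.

(←) This fails: take r = 10. Then 10² = 100 ≡ 10 (mod 18), yet 10 ≡ 1 (mod 9), not 8.

(⇒) fails and (⇐) fails.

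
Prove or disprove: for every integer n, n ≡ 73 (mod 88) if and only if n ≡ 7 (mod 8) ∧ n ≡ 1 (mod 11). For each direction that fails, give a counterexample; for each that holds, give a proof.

[⇒] This fails: n = 73 gives 73 ≡ 73 (mod 88) but 73 ≡ 1 (mod 8), so the conjunction on the right does not hold.

[⇐] This fails: n = 23 satisfies both congruences on the right (23 ≡ 7 mod 8 and 23 ≡ 1 mod 11) yet 23 ≡ 23 (mod 88), not 73.

Both directions fail.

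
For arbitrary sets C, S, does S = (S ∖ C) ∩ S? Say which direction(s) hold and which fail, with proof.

Forward inclusion. This inclusion fails. Take C = {1}, S = {1}; then 1 ∈ S but 1 ∉ (S ∖ C) ∩ S.

Reverse inclusion. Let x ∈ (S ∖ C) ∩ S. Then x ∈ S and x ∉ C, from which x ∈ S.

The sets are not equal: only the reverse inclusion holds.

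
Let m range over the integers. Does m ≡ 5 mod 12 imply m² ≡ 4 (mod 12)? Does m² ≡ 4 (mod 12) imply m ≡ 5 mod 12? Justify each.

(⇒) fails and (⇐) fails.

(→) This fails: take m = 5. Then 5 ≡ 5 (mod 12), but 5² = 25 ≡ 1 (mod 12), not 4.

(←) This fails: take m = 2. Then 2² = 4 ≡ 4 (mod 12), yet 2 ≡ 2 (mod 12), not 5.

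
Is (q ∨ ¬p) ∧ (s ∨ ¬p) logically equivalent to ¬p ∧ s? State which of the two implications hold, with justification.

Forward direction. This fails. Under p = F, q = F, s = F, the left side is true but the right side is false.

Converse. Assume the antecedent. If p is true, the antecedent cannot hold. If p is false, (q ∨ ¬p) ∧ (s ∨ ¬p) reduces to true regardless of the other variables. Either way (q ∨ ¬p) ∧ (s ∨ ¬p) holds.

The forward direction fails; the converse holds.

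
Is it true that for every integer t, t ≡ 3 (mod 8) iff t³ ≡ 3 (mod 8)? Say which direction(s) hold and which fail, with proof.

Both directions hold; the statement is true.

(→) Suppose t ≡ 3 (mod 8). Write t = 8j + 3. Then (8j + 3)³ = 512j³ + 576j² + 216j + 27 = 8(64j³ + 72j² + 27j + 3) + 3, so t³ ≡ 3 (mod 8).

(←) Conversely, suppose t³ ≡ 3 (mod 8). The only residue r in {0, …, 7} with r³ ≡ 3 (mod 8) is r = 3, so t ≡ 3 (mod 8).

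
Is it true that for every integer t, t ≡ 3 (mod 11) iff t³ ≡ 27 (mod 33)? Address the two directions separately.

Only the reverse direction holds.

(⇐) The residues r modulo 33 with r³ ≡ 27 (mod 33) are exactly {3}, and each is ≡ 3 (mod 11).

(⇒) This fails: take t = 14. Then 14 ≡ 3 (mod 11), but 14³ = 2744 ≡ 5 (mod 33), not 27.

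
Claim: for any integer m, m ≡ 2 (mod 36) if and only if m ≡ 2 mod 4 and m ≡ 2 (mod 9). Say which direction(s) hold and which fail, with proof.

Both directions hold.

(→) Suppose m ≡ 2 (mod 36); write m = 36j + 2. Since 4 ∣ 36, reducing mod 4 gives m ≡ 2 (mod 4); since 9 ∣ 36, reducing mod 9 gives m ≡ 2 (mod 9).

(←) Conversely, if m ≡ 2 (mod 4) and m ≡ 2 (mod 9), then by the Chinese remainder theorem m ≡ 2 (mod 36). This is exactly m ≡ 2 (mod 36).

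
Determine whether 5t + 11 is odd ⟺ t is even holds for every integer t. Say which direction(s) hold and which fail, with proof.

Both implications hold.

[⇒] Suppose 5t + 11 is odd. Since 5 is odd, 5t and t have the same parity, so 5t + 11 ≡ t + 11 (mod 2). As 11 is odd, 5t + 11 is odd exactly when t is even. Thus t is even.

[⇐] Conversely, suppose t is even; write t = 2j. Then 5t + 11 = 5·(2j) + 11 = 2·5j + 11, which is odd.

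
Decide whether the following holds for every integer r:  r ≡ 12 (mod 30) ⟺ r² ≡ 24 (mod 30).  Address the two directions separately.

Not equivalent: only (⇒) holds.

(⇐) This fails: take r = 18. Then 18² = 324 ≡ 24 (mod 30), yet 18 ≡ 18 (mod 30), not 12.

(⇒) Suppose r ≡ 12 (mod 30). Write r = 30j + 12. Then (30j + 12)² = 900j² + 720j + 144 = 30(30j² + 24j + 4) + 24, so r² ≡ 24 (mod 30).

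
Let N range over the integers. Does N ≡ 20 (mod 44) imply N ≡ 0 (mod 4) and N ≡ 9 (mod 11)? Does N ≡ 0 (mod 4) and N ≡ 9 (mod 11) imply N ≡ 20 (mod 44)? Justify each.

Equivalent; both directions hold.

(⇒) Suppose N ≡ 20 (mod 44); write N = 44j + 20. Since 4 ∣ 44, reducing mod 4 gives N ≡ 20 ≡ 0 (mod 4); since 11 ∣ 44, reducing mod 11 gives N ≡ 20 ≡ 9 (mod 11).

(⇐) Conversely, if N ≡ 0 (mod 4) and N ≡ 9 (mod 11), then by the Chinese remainder theorem N ≡ 20 (mod 44). This is exactly N ≡ 20 (mod 44).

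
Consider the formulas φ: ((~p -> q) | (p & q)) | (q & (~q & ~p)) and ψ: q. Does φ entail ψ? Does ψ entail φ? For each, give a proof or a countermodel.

(→) This fails. Under q = F, p = T, the left side is true but the right side is false.

(←) Assume the antecedent. If q is true, the consequent reduces to true regardless of the other variables. If q is false, the antecedent cannot hold. Either way the consequent holds.

Only the reverse direction holds.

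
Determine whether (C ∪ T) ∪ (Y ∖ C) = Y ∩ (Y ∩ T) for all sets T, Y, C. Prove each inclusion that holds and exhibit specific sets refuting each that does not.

(⟸) Let x ∈ Y ∩ (Y ∩ T). Then either x ∈ T ∩ Y and x ∉ C; or x ∈ T ∩ Y ∩ C. In each case x ∈ (C ∪ T) ∪ (Y ∖ C), so Y ∩ (Y ∩ T) ⊆ (C ∪ T) ∪ (Y ∖ C).

(⟹) This inclusion fails. Take T = {1}, Y = ∅, C = ∅; then 1 ∈ (C ∪ T) ∪ (Y ∖ C) but 1 ∉ Y ∩ (Y ∩ T).

(⊆) fails; (⊇) holds.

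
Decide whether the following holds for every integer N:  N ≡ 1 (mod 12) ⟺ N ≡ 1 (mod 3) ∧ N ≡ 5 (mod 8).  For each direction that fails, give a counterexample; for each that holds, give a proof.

(⇒) This fails: N = 1 gives 1 ≡ 1 (mod 12) but 1 ≡ 1 (mod 8), so the conjunction on the right does not hold.

(⇐) Conversely, if N ≡ 1 (mod 3) and N ≡ 5 (mod 8), then by the Chinese remainder theorem N ≡ 13 (mod 24). Since 13 ≡ 1 (mod 12) and 12 ∣ 24, we get N ≡ 1 (mod 12).

(⇒) fails; (⇐) holds.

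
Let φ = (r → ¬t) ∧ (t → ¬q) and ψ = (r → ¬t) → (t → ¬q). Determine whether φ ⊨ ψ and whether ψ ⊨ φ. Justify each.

(⟹) Assume the antecedent. If t is true, the antecedent forces (t = T, q = F, r = F), and (r → ¬t) → (t → ¬q) holds there. If t is false, (r → ¬t) → (t → ¬q) reduces to true regardless of the other variables. Either way (r → ¬t) → (t → ¬q) holds.

(⟸) This fails. Under t = T, q = F, r = T, the left side is false but the right side is true.

Only the forward implication holds.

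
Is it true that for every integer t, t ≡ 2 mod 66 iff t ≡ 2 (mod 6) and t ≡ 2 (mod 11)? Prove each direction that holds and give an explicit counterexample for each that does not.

Equivalent; both directions hold.

Converse. If t ≡ 2 (mod 6) and t ≡ 2 (mod 11), then by the Chinese remainder theorem t ≡ 2 (mod 66). This is exactly t ≡ 2 (mod 66).

Forward direction. Suppose t ≡ 2 (mod 66); write t = 66j + 2. Since 6 ∣ 66, reducing mod 6 gives t ≡ 2 (mod 6); since 11 ∣ 66, reducing mod 11 gives t ≡ 2 (mod 11).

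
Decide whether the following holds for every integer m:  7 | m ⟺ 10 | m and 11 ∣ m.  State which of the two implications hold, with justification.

(⇒) This fails: take m = 7. Certainly 7 ∣ 7, but 10 ∤ 7.

(⇐) This fails: take m = 110. Both 10 ∣ 110 and 11 ∣ 110, yet 110 is not a multiple of 7 (since 110 = 15·7 + 5), so 7 ∤ 110.

Neither implication holds.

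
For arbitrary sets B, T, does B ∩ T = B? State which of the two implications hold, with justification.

(⊆) holds; (⊇) fails.

(⊇) This inclusion fails. Take B = {1}, T = ∅; then 1 ∈ B but 1 ∉ B ∩ T.

(⊆) Let x ∈ B ∩ T. Then x ∈ B ∩ T, from which x ∈ B.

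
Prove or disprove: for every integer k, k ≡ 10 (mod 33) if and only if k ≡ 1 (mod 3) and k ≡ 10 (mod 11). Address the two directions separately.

(→) Suppose k ≡ 10 (mod 33); write k = 33j + 10. Since 3 ∣ 33, reducing mod 3 gives k ≡ 10 ≡ 1 (mod 3); since 11 ∣ 33, reducing mod 11 gives k ≡ 10 (mod 11).

(←) Conversely, if k ≡ 1 (mod 3) and k ≡ 10 (mod 11), then by the Chinese remainder theorem k ≡ 10 (mod 33). This is exactly k ≡ 10 (mod 33).

Both implications hold.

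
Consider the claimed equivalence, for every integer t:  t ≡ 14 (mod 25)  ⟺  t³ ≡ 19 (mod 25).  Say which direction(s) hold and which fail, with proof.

Both implications hold.

(⇒) Suppose t ≡ 14 (mod 25). Write t = 25j + 14. Then (25j + 14)³ = 15625j³ + 26250j² + 14700j + 2744 = 25(625j³ + 1050j² + 588j + 109) + 19, so t³ ≡ 19 (mod 25).

(⇐) Conversely, suppose t³ ≡ 19 (mod 25). The only residue r in {0, …, 24} with r³ ≡ 19 (mod 25) is r = 14, so t ≡ 14 (mod 25).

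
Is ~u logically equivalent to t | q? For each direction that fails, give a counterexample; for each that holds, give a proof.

Neither direction holds.

Forward direction. This fails. Under q = F, t = F, u = F, the left side is true but the right side is false.

Converse. This fails. Under q = T, t = F, u = T, the left side is false but the right side is true.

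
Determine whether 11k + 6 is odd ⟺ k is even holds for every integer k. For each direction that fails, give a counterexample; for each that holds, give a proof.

Forward direction. This fails: k = 1 gives 11k + 6 = 17, which is odd, but 1 is odd, not even.

Converse. This also fails: k = 2 is even, but 11k + 6 = 28 is even, not odd.

(⇒) fails and (⇐) fails.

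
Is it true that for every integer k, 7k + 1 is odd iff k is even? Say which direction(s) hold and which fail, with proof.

Both implications hold.

(⟹) Suppose 7k + 1 is odd. Since 7 is odd, 7k and k have the same parity, so 7k + 1 ≡ k + 1 (mod 2). As 1 is odd, 7k + 1 is odd exactly when k is even. Thus k is even.

(⟸) Conversely, suppose k is even; write k = 2j. Then 7k + 1 = 7·(2j) + 1 = 2·7j + 1, which is odd.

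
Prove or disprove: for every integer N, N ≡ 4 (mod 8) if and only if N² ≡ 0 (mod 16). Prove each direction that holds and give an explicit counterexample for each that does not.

(⇐) This fails: take N = 0. Then 0² = 0 ≡ 0 (mod 16), yet 0 ≡ 0 (mod 8), not 4.

(⇒) Suppose N ≡ 4 (mod 8). Working modulo 16, N ∈ {4, 12}; for each such r, r² ≡ 0 (mod 16).

Only the forward direction holds.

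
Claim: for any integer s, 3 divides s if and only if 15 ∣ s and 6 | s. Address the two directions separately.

Only the reverse direction holds.

(←) Suppose 15 ∣ s and 6 ∣ s. Any common multiple of 15 and 6 is a multiple of their lcm; here lcm(15, 6) = 15·6/gcd(15, 6) = 90/3 = 30, so 30 ∣ s. Since 3 ∣ 30, it follows that 3 ∣ s.

(→) This fails: take s = 3. Certainly 3 ∣ 3, but 15 ∤ 3.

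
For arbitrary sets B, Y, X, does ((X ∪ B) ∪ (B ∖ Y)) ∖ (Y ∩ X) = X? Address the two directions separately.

Both inclusions fail.

(⟹) This inclusion fails. Take B = {1}, Y = ∅, X = ∅; then 1 ∈ ((X ∪ B) ∪ (B ∖ Y)) ∖ (Y ∩ X) but 1 ∉ X.

(⟸) This inclusion fails. Take B = ∅, Y = {1}, X = {1}; then 1 ∈ X but 1 ∉ ((X ∪ B) ∪ (B ∖ Y)) ∖ (Y ∩ X).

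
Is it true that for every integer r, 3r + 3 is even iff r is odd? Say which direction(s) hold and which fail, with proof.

[⇒] Suppose 3r + 3 is even. Since 3 is odd, 3r and r have the same parity, so 3r + 3 ≡ r + 3 (mod 2). As 3 is odd, 3r + 3 is even exactly when r is odd. Thus r is odd.

[⇐] Conversely, suppose r is odd; write r = 2j + 1. Then 3r + 3 = 3·(2j + 1) + 3 = 2·3j + 6, which is even.

Both directions hold.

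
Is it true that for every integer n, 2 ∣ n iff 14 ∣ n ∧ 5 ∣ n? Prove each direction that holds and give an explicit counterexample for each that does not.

(⟸) Suppose 14 ∣ n and 5 ∣ n. Any common multiple of 14 and 5 is a multiple of their lcm; here gcd(14, 5) = 1, so lcm(14, 5) = 14·5 = 70, so 70 ∣ n. Since 2 ∣ 70, it follows that 2 ∣ n.

(⟹) This fails: take n = 2. Certainly 2 ∣ 2, but 14 ∤ 2.

Only the converse holds.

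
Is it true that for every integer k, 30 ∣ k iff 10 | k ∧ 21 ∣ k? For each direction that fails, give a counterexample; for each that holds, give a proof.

Not equivalent: only (⇐) holds.

(⟹) This fails: take k = 30. Certainly 30 ∣ 30, but 21 ∤ 30.

(⟸) Suppose 10 ∣ k and 21 ∣ k. Any common multiple of 10 and 21 is a multiple of their lcm; here gcd(10, 21) = 1, so lcm(10, 21) = 10·21 = 210, so 210 ∣ k. Since 30 ∣ 210, it follows that 30 ∣ k.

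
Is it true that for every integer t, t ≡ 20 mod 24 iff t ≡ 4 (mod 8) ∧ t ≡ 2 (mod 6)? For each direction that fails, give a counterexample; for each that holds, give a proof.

Both implications hold.

Converse. If t ≡ 4 (mod 8) and t ≡ 2 (mod 6), then by the Chinese remainder theorem t ≡ 20 (mod 24). This is exactly t ≡ 20 (mod 24).

Forward direction. Suppose t ≡ 20 (mod 24); write t = 24j + 20. Since 8 ∣ 24, reducing mod 8 gives t ≡ 20 ≡ 4 (mod 8); since 6 ∣ 24, reducing mod 6 gives t ≡ 20 ≡ 2 (mod 6).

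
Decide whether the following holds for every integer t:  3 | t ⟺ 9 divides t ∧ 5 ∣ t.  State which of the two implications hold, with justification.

(⇒) fails; (⇐) holds.

[⇒] This fails: take t = 3. Certainly 3 ∣ 3, but 9 ∤ 3.

[⇐] Suppose 9 ∣ t and 5 ∣ t. Any common multiple of 9 and 5 is a multiple of their lcm; here gcd(9, 5) = 1, so lcm(9, 5) = 9·5 = 45, so 45 ∣ t. Since 3 ∣ 45, it follows that 3 ∣ t.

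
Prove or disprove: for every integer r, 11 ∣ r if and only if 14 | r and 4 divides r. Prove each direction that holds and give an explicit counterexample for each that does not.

(⇒) This fails: take r = 11. Certainly 11 ∣ 11, but 14 ∤ 11.

(⇐) This fails: take r = 28. Both 14 ∣ 28 and 4 ∣ 28, yet 28 is not a multiple of 11 (since 28 = 2·11 + 6), so 11 ∤ 28.

Neither direction holds.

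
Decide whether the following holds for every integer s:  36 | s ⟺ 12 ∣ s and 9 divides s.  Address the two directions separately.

Both directions hold.

(⇒) If 36 ∣ s, write s = 36q. Since 36 = 3·12, s = 12·(3q), so 12 ∣ s; and since 36 = 4·9, s = 9·(4q), so 9 ∣ s.

(⇐) Suppose 12 ∣ s and 9 ∣ s. Any common multiple of 12 and 9 is a multiple of their lcm; here lcm(12, 9) = 12·9/gcd(12, 9) = 108/3 = 36, so 36 ∣ s.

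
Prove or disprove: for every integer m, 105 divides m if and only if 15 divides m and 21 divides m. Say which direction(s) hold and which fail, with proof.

Both directions hold.

(⟹) If 105 ∣ m, write m = 105q. Since 105 = 7·15, m = 15·(7q), so 15 ∣ m; and since 105 = 5·21, m = 21·(5q), so 21 ∣ m.

(⟸) Suppose 15 ∣ m and 21 ∣ m. Any common multiple of 15 and 21 is a multiple of their lcm; here lcm(15, 21) = 15·21/gcd(15, 21) = 315/3 = 105, so 105 ∣ m.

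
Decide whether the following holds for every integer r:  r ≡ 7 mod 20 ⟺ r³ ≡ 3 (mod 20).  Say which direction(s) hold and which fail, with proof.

Both directions hold.

(⇒) Suppose r ≡ 7 mod 20. Write r = 20j + 7. Then (20j + 7)³ = 8000j³ + 8400j² + 2940j + 343 = 20(400j³ + 420j² + 147j + 17) + 3, so r³ ≡ 3 (mod 20).

(⇐) Conversely, suppose r³ ≡ 3 (mod 20). The only residue r in {0, …, 19} with r³ ≡ 3 (mod 20) is r = 7, so r ≡ 7 (mod 20).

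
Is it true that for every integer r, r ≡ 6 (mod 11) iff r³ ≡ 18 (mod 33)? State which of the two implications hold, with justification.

[⇐] The residues r modulo 33 with r³ ≡ 18 (mod 33) are exactly {6}, and each is ≡ 6 (mod 11).

[⇒] This fails: take r = 17. Then 17 ≡ 6 (mod 11), but 17³ = 4913 ≡ 29 (mod 33), not 18.

The forward direction fails; the converse holds.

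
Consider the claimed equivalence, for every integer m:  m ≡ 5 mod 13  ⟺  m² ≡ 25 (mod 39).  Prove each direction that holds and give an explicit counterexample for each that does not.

(⇒) This fails: take m = 18. Then 18 ≡ 5 (mod 13), but 18² = 324 ≡ 12 (mod 39), not 25.

(⇐) This fails: take m = 8. Then 8² = 64 ≡ 25 (mod 39), yet 8 ≡ 8 (mod 13), not 5.

Neither direction holds.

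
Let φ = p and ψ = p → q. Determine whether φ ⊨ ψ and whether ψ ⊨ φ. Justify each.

(⇒) fails and (⇐) fails.

(→) This fails. Under p = T, q = F, the left side is true but the right side is false.

(←) This fails. Under p = F, q = F, the left side is false but the right side is true.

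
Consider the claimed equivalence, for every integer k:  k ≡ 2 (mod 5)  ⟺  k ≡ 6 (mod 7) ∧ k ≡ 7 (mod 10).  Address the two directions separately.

The forward direction fails; the converse holds.

Forward direction. This fails: k = 32 gives 32 ≡ 2 (mod 5) but 32 ≡ 4 (mod 7), so the conjunction on the right does not hold.

Converse. If k ≡ 6 (mod 7) and k ≡ 7 (mod 10), then by the Chinese remainder theorem k ≡ 27 (mod 70). Since 27 ≡ 2 (mod 5) and 5 ∣ 70, we get k ≡ 2 (mod 5).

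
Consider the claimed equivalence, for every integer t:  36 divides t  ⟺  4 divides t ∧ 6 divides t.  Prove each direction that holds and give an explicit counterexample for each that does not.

Not equivalent: only (⇒) holds.

(⟸) This fails: take t = 12. Both 4 ∣ 12 and 6 ∣ 12, yet 12 is not a multiple of 36 (since 12 = 0·36 + 12), so 36 ∤ 12.

(⟹) If 36 ∣ t, write t = 36q. Since 36 = 9·4, t = 4·(9q), so 4 ∣ t; and since 36 = 6·6, t = 6·(6q), so 6 ∣ t.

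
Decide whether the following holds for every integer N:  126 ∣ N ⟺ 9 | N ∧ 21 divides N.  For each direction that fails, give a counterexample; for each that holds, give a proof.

The forward direction holds; the converse fails.

Forward direction. If 126 ∣ N, write N = 126q. Since 126 = 14·9, N = 9·(14q), so 9 ∣ N; and since 126 = 6·21, N = 21·(6q), so 21 ∣ N.

Converse. This fails: take N = 63. Both 9 ∣ 63 and 21 ∣ 63, yet 63 is not a multiple of 126 (since 63 = 0·126 + 63), so 126 ∤ 63.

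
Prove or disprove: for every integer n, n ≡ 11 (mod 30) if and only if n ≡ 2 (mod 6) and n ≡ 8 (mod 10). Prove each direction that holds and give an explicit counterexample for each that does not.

Neither direction holds.

[⇒] This fails: n = 11 gives 11 ≡ 11 (mod 30) but 11 ≡ 5 (mod 6), so the conjunction on the right does not hold.

[⇐] This fails: n = 8 satisfies both congruences on the right (8 ≡ 2 mod 6 and 8 ≡ 8 mod 10) yet 8 ≡ 8 (mod 30), not 11.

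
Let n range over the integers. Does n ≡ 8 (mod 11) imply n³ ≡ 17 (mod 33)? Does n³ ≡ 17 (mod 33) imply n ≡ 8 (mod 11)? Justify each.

(⟹) This fails: take n = 19. Then 19 ≡ 8 (mod 11), but 19³ = 6859 ≡ 28 (mod 33), not 17.

(⟸) Conversely, the residues r modulo 33 with r³ ≡ 17 (mod 33) are exactly {8}, and each is ≡ 8 (mod 11).

Only the converse holds.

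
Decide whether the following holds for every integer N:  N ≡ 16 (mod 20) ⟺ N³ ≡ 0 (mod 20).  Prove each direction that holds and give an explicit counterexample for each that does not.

(⟹) This fails: take N = 16. Then 16 ≡ 16 (mod 20), but 16³ = 4096 ≡ 16 (mod 20), not 0.

(⟸) This fails: take N = 0. Then 0³ = 0 ≡ 0 (mod 20), yet 0 ≡ 0 (mod 20), not 16.

Both directions fail.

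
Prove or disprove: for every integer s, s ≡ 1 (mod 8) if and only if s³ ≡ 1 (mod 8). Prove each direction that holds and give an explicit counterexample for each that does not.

The biconditional holds.

Forward direction. Suppose s ≡ 1 (mod 8). Write s = 8j + 1. Then (8j + 1)³ = 512j³ + 192j² + 24j + 1 = 8(64j³ + 24j² + 3j) + 1, so s³ ≡ 1 (mod 8).

Converse. For the converse, argue contrapositively. If s ≢ 1 (mod 8), then s is congruent to one of 0, 2, 3, 4, 5, 6, 7 modulo 8, and these give s³ ≡ 0, 0, 3, 0, 5, 0, 7 respectively — never 1.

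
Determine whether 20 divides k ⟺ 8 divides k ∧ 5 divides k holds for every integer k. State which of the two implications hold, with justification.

The forward direction fails; the converse holds.

Forward direction. This fails: take k = 20. Certainly 20 ∣ 20, but 8 ∤ 20.

Converse. Suppose 8 ∣ k and 5 ∣ k. Any common multiple of 8 and 5 is a multiple of their lcm; here gcd(8, 5) = 1, so lcm(8, 5) = 8·5 = 40, so 40 ∣ k. Since 20 ∣ 40, it follows that 20 ∣ k.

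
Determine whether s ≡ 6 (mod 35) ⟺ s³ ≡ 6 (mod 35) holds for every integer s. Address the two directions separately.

Not equivalent: only (⇒) holds.

(⟹) Suppose s ≡ 6 (mod 35). Write s = 35j + 6. Then (35j + 6)³ = 42875j³ + 22050j² + 3780j + 216 = 35(1225j³ + 630j² + 108j + 6) + 6, so s³ ≡ 6 (mod 35).

(⟸) This fails: take s = 26. Then 26³ = 17576 ≡ 6 (mod 35), yet 26 ≡ 26 (mod 35), not 6.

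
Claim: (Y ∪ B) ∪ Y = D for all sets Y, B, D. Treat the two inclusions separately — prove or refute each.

(⊆) This inclusion fails. Take Y = {1}, B = ∅, D = ∅; then 1 ∈ (Y ∪ B) ∪ Y but 1 ∉ D.

(⊇) This inclusion fails. Take Y = ∅, B = ∅, D = {1}; then 1 ∈ D but 1 ∉ (Y ∪ B) ∪ Y.

(⊆) fails and (⊇) fails.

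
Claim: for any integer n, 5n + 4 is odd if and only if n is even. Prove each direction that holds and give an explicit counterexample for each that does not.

(→) This fails: n = 5 gives 5n + 4 = 29, which is odd, but 5 is odd, not even.

(←) This also fails: n = 6 is even, but 5n + 4 = 34 is even, not odd.

Neither implication holds.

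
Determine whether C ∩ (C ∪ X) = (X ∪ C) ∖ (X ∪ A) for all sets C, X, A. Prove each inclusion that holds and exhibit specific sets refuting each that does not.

Only the reverse inclusion holds.

(⊆) This inclusion fails. Take C = {1}, X = {1}, A = ∅; then 1 ∈ C ∩ (C ∪ X) but 1 ∉ (X ∪ C) ∖ (X ∪ A).

(⊇) Let x ∈ (X ∪ C) ∖ (X ∪ A). Then x ∈ C and x ∉ X, A, from which x ∈ C ∩ (C ∪ X).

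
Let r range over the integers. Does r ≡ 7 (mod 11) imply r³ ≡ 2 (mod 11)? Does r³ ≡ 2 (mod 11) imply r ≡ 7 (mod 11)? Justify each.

Both directions hold; the statement is true.

Forward direction. Suppose r ≡ 7 (mod 11). Write r = 11j + 7. Then (11j + 7)³ = 1331j³ + 2541j² + 1617j + 343 = 11(121j³ + 231j² + 147j + 31) + 2, so r³ ≡ 2 (mod 11).

Converse. For the converse, argue contrapositively. If r ≢ 7 (mod 11), then r is congruent to one of 0, 1, 2, 3, 4, 5, 6, 8, 9, 10 modulo 11, and these give r³ ≡ 0, 1, 8, 5, 9, 4, 7, 6, 3, 10 respectively — never 2.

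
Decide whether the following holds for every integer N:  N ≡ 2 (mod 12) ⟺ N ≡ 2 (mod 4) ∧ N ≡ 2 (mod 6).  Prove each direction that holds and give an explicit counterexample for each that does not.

Both directions hold.

[⇒] Suppose N ≡ 2 (mod 12); write N = 12j + 2. Since 4 ∣ 12, reducing mod 4 gives N ≡ 2 (mod 4); since 6 ∣ 12, reducing mod 6 gives N ≡ 2 (mod 6).

[⇐] Conversely, if N ≡ 2 (mod 4) and N ≡ 2 (mod 6), then by the Chinese remainder theorem N ≡ 2 (mod 12). This is exactly N ≡ 2 (mod 12).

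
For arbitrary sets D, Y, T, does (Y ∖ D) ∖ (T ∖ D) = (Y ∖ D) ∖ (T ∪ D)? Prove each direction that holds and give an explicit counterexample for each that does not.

The two sets are equal.

(⊆) Let x ∈ (Y ∖ D) ∖ (T ∖ D). Then x ∈ Y and x ∉ D, T, from which x ∈ (Y ∖ D) ∖ (T ∪ D).

(⊇) Let x ∈ (Y ∖ D) ∖ (T ∪ D). Then x ∈ Y and x ∉ D, T, from which x ∈ (Y ∖ D) ∖ (T ∖ D).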